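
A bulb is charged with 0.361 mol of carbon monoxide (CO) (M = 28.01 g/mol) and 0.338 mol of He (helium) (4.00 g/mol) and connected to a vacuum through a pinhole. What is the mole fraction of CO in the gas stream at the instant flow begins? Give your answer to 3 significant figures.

0.288

Effusion rate of each component ∝ n_i/√M_i (partial pressure × 1/√M).
x_CO(eff) = (n_CO/√M_CO) / (n_CO/√M_CO + n_He/√M_He)
= (0.361/√28.01) / (0.361/√28.01 + 0.338/√4.00) = 0.06821/(0.06821 + 0.1690) = 0.288.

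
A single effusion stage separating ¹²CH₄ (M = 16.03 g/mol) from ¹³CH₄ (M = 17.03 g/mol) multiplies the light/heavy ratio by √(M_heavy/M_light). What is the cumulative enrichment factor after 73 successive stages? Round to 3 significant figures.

9.10

Each stage multiplies the ratio by α = √(17.03/16.03), so after 73 stages the overall factor is α^73 = (17.03/16.03)^(73/2).
= 1.06238^(73/2) = 9.10.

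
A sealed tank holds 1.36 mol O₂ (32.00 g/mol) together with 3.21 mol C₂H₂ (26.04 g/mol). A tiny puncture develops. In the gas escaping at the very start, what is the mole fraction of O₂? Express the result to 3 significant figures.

Rate_i ∝ x_i/√M_i (Graham's law weighted by mole fraction), so the effusate composition follows n_i/√M_i.
Mole fraction of O₂ in the effusate = (n_O₂/√M_O₂) / (n_O₂/√M_O₂ + n_C₂H₂/√M_C₂H₂)
= (1.36/√32.00) / (1.36/√32.00 + 3.21/√26.04) = 0.2404/(0.2404 + 0.6290) = 0.277.

0.277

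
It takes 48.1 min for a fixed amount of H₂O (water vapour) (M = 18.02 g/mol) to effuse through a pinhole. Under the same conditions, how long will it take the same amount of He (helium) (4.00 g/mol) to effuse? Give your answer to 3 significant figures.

22.7 min

Since effusion rate ∝ 1/√M, t_He/t_H₂O = √(M_He/M_H₂O) = √(4.00/18.02) = √0.2220 = 0.4711.
So the time for He is 48.1 × 0.4711 = 22.7 min.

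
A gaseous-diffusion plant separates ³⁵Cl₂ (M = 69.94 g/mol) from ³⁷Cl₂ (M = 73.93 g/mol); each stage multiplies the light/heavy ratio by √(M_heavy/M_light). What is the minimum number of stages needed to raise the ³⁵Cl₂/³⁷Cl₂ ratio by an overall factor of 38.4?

Per stage α = (73.93/69.94)^(1/2) = 1.05705^0.5, giving ln α = 0.02774.
Need α^N ≥ 38.4 ⇒ N ≥ ln(38.4) / ln α = 3.648 / 0.02774 = 131.51.
So at least 132 stages are needed.

132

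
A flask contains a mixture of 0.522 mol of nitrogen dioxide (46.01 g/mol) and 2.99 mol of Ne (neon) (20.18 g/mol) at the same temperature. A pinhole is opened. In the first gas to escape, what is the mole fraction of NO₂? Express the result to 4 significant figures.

Each component's effusion rate ∝ (its partial pressure)·(1/√M) ∝ n_i/√M_i.
x_NO₂(eff) = (n_NO₂/√M_NO₂) / (n_NO₂/√M_NO₂ + n_Ne/√M_Ne)
= (0.522/√46.01) / (0.522/√46.01 + 2.99/√20.18) = 0.07696/(0.07696 + 0.6656) = 0.1036.

0.1036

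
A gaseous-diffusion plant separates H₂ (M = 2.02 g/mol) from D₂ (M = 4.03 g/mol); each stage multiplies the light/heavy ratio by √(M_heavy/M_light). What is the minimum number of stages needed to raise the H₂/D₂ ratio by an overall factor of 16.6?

9

Per stage α = (4.03/2.02)^(1/2) = 1.99505^0.5, giving ln α = 0.3453.
Need α^N ≥ 16.6 ⇒ N ≥ ln(16.6) / ln α = 2.809 / 0.3453 = 8.14.
Rounding up, N = 9 stages.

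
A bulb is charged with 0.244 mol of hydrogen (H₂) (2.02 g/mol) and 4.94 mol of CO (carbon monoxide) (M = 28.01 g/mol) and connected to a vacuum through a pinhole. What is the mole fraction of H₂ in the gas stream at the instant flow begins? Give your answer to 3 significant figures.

0.155

Rate_i ∝ x_i/√M_i (Graham's law weighted by mole fraction), so the effusate composition follows n_i/√M_i.
So x_H₂ in the escaping gas = (n_H₂/√M_H₂) / Σ(n_i/√M_i)
= (0.244/√2.02) / (0.244/√2.02 + 4.94/√28.01) = 0.1717/(0.1717 + 0.9334) = 0.155.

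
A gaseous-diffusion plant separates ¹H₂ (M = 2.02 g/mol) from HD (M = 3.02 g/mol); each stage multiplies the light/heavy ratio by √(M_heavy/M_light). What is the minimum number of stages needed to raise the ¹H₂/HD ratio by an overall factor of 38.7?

19

Single-stage factor α = √(3.02/2.02), so ln α = ½ ln(1.49505) = 0.2011.
Need α^N ≥ 38.7 ⇒ N ≥ ln(38.7) / ln α = 3.656 / 0.2011 = 18.18.
Rounding up, N = 19 stages.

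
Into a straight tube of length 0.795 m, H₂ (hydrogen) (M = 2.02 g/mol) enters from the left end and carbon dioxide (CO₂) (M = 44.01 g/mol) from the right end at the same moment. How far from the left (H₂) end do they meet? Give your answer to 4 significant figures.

The fronts meet when d_H₂ + d_CO₂ = L with d_H₂/d_CO₂ = √(M_CO₂/M_H₂) (Graham's law). Here √(M_CO₂/M_H₂) = √(44.01/2.02) = 4.668.
With d_H₂ + d_CO₂ = 0.795 m, d_CO₂ = 0.795/(1 + 4.668) = 0.1403 m.
d_H₂ = 0.795 − 0.1403 = 0.6547 m.

0.6547 m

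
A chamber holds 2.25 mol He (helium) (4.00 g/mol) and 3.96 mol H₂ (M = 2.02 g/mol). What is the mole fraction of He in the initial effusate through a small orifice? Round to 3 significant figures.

0.288

Each component's effusion rate ∝ (its partial pressure)·(1/√M) ∝ n_i/√M_i.
Mole fraction of He in the effusate = (n_He/√M_He) / (n_He/√M_He + n_H₂/√M_H₂)
= (2.25/√4.00) / (2.25/√4.00 + 3.96/√2.02) = 1.125/(1.125 + 2.786) = 0.288.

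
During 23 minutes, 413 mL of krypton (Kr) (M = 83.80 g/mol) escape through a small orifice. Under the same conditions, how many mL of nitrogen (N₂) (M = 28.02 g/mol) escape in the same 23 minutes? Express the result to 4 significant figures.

714.2 mL

From Graham's law, rate_N₂/rate_Kr = √(M_Kr/M_N₂) = √(83.80/28.02) = √2.991 = 1.729.
So the volume for N₂ is 413 × 1.729 = 714.2 mL.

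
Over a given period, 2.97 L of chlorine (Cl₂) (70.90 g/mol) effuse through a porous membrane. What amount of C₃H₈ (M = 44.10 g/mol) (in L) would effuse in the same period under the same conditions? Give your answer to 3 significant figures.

3.77 L

Graham's law gives rate_C₃H₈/rate_Cl₂ = √(M_Cl₂/M_C₃H₈) = √(70.90/44.10) = √1.608 = 1.268.
So the volume for C₃H₈ is 2.97 × 1.268 = 3.77 L.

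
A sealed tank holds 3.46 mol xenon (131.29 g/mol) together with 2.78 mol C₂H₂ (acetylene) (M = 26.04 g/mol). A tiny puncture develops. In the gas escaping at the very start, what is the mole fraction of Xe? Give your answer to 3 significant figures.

Each component's effusion rate ∝ (its partial pressure)·(1/√M) ∝ n_i/√M_i.
x_Xe(eff) = (n_Xe/√M_Xe) / (n_Xe/√M_Xe + n_C₂H₂/√M_C₂H₂)
= (3.46/√131.29) / (3.46/√131.29 + 2.78/√26.04) = 0.3020/(0.3020 + 0.5448) = 0.357.

0.357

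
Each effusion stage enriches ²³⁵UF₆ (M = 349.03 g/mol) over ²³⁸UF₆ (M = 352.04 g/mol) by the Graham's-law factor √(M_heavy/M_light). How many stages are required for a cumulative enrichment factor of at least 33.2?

816

Single-stage factor α = √(352.04/349.03), so ln α = ½ ln(1.00862) = 0.004293.
Need α^N ≥ 33.2 ⇒ N ≥ ln(33.2) / ln α = 3.503 / 0.004293 = 815.79.
Rounding up, N = 816 stages.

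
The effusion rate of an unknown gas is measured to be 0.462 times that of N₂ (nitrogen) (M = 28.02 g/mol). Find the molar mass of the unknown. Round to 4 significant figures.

131.3 g/mol

Graham's law gives rate_X/rate_N₂ = √(M_N₂/M_X).
0.462 = √(28.02/M_X)
M_X = 28.02 / 0.462² = 28.02 / 0.2134 = 131.3 g/mol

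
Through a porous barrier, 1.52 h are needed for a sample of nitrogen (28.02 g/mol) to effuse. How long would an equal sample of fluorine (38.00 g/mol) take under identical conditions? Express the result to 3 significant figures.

1.77 h

Using Graham's law: t_F₂/t_N₂ = √(M_F₂/M_N₂) = √(38.00/28.02) = √1.356 = 1.165.
So the time for F₂ is 1.52 × 1.165 = 1.77 h.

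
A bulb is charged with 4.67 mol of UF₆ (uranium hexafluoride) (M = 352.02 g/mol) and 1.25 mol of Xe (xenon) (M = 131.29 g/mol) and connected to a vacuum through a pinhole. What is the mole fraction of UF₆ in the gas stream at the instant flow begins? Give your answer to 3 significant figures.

Each component's effusion rate ∝ (its partial pressure)·(1/√M) ∝ n_i/√M_i.
x_UF₆(eff) = (n_UF₆/√M_UF₆) / (n_UF₆/√M_UF₆ + n_Xe/√M_Xe)
= (4.67/√352.02) / (4.67/√352.02 + 1.25/√131.29) = 0.2489/(0.2489 + 0.1091) = 0.695.

0.695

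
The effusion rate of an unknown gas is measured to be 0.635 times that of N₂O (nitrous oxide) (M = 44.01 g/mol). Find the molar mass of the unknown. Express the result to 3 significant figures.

109 g/mol

Graham's law gives rate_X/rate_N₂O = √(M_N₂O/M_X).
0.635 = √(44.01/M_X)
M_X = 44.01 / 0.635² = 44.01 / 0.4032 = 109 g/mol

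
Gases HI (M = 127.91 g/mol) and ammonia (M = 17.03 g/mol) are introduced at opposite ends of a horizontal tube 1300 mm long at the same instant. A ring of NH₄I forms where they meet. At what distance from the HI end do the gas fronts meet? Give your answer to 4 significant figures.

In equal time, each gas travels a distance ∝ its rate ∝ 1/√M, so d_HI/d_NH₃ = √(M_NH₃/M_HI) = √(17.03/127.91) = 0.3649.
With d_HI + d_NH₃ = 1300 mm, d_NH₃ = 1300/(1 + 0.3649) = 952.5 mm.
d_HI = 1300 − 952.5 = 347.5 mm.

347.5 mm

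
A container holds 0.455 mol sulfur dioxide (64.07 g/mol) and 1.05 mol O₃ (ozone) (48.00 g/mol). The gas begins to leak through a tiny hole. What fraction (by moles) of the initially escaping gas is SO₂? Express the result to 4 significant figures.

The effusion rate of species i is ∝ p_i/√M_i ∝ n_i/√M_i.
So x_SO₂ in the escaping gas = (n_SO₂/√M_SO₂) / Σ(n_i/√M_i)
= (0.455/√64.07) / (0.455/√64.07 + 1.05/√48.00) = 0.05684/(0.05684 + 0.1516) = 0.2728.

0.2728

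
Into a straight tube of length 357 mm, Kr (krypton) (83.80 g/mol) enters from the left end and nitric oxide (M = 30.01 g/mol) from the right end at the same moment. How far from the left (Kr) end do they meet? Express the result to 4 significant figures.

133.7 mm

Distances travelled in equal time are proportional to diffusion rates, so d_Kr/d_NO = √(M_NO/M_Kr) = √(30.01/83.80) = 0.5984.
With d_Kr + d_NO = 357 mm, d_NO = 357/(1 + 0.5984) = 223.3 mm.
d_Kr = 357 − 223.3 = 133.7 mm.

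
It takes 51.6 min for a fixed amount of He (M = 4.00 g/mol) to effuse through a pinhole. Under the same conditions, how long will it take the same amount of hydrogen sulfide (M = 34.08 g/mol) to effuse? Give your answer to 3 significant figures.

Since effusion rate ∝ 1/√M, t_H₂S/t_He = √(M_H₂S/M_He) = √(34.08/4.00) = √8.520 = 2.919.
So the time for H₂S is 51.6 × 2.919 = 151 min.

151 min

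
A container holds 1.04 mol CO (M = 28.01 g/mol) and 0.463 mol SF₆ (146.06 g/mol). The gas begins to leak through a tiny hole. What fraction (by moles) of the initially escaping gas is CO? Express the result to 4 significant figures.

0.8369

The effusion rate of species i is ∝ p_i/√M_i ∝ n_i/√M_i.
Mole fraction of CO in the effusate = (n_CO/√M_CO) / (n_CO/√M_CO + n_SF₆/√M_SF₆)
= (1.04/√28.01) / (1.04/√28.01 + 0.463/√146.06) = 0.1965/(0.1965 + 0.03831) = 0.8369.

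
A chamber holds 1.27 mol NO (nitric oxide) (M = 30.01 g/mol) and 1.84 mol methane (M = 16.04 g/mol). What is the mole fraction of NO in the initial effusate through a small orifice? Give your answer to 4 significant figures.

0.3354

The effusion rate of species i is ∝ p_i/√M_i ∝ n_i/√M_i.
So x_NO in the escaping gas = (n_NO/√M_NO) / Σ(n_i/√M_i)
= (1.27/√30.01) / (1.27/√30.01 + 1.84/√16.04) = 0.2318/(0.2318 + 0.4594) = 0.3354.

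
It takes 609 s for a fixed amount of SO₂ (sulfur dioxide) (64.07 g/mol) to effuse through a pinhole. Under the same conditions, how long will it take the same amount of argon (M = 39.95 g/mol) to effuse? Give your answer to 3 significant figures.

Using Graham's law: t_Ar/t_SO₂ = √(M_Ar/M_SO₂) = √(39.95/64.07) = √0.6235 = 0.7896.
So the time for Ar is 609 × 0.7896 = 481 s.

481 s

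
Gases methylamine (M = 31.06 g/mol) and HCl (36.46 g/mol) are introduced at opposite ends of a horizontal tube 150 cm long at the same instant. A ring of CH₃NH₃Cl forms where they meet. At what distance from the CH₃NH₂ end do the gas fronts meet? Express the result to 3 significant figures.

In equal time, each gas travels a distance ∝ its rate ∝ 1/√M, so d_CH₃NH₂/d_HCl = √(M_HCl/M_CH₃NH₂) = √(36.46/31.06) = 1.083.
With d_CH₃NH₂ + d_HCl = 150 cm, d_HCl = 150/(1 + 1.083) = 72.00 cm.
d_CH₃NH₂ = 150 − 72.00 = 78.0 cm.

78.0 cm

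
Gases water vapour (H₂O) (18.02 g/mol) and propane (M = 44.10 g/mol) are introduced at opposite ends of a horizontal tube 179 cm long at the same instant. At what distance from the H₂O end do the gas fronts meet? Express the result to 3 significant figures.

In equal time, each gas travels a distance ∝ its rate ∝ 1/√M, so d_H₂O/d_C₃H₈ = √(M_C₃H₈/M_H₂O) = √(44.10/18.02) = 1.564.
With d_H₂O + d_C₃H₈ = 179 cm, d_C₃H₈ = 179/(1 + 1.564) = 69.80 cm.
d_H₂O = 179 − 69.80 = 109 cm.

109 cm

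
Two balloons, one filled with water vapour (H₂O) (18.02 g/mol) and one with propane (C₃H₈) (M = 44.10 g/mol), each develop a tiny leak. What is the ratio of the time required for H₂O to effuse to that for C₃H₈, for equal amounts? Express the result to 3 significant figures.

Since effusion rate ∝ 1/√M, t_H₂O/t_C₃H₈ = √(M_H₂O/M_C₃H₈) = √(18.02/44.10) = √0.4086 = 0.639.

0.639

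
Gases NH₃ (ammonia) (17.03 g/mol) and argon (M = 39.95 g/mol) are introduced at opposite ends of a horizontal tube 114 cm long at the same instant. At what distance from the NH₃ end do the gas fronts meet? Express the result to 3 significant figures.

69.0 cm

The fronts meet when d_NH₃ + d_Ar = L with d_NH₃/d_Ar = √(M_Ar/M_NH₃) (Graham's law). Here √(M_Ar/M_NH₃) = √(39.95/17.03) = 1.532.
With d_NH₃ + d_Ar = 114 cm, d_Ar = 114/(1 + 1.532) = 45.03 cm.
d_NH₃ = 114 − 45.03 = 69.0 cm.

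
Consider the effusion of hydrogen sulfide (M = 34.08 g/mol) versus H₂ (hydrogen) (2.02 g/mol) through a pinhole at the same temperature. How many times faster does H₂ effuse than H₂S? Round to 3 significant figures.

4.11

By Graham's law, rate_H₂/rate_H₂S = √(M_H₂S/M_H₂) = √(34.08/2.02) = √16.87 = 4.11.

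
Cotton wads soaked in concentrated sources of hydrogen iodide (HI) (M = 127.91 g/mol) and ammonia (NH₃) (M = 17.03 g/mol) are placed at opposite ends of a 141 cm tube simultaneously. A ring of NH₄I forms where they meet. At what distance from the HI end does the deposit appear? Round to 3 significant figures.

37.7 cm

Graham's law gives d_HI/d_NH₃ = rate_HI/rate_NH₃ = √(M_NH₃/M_HI) = √(17.03/127.91) = 0.3649.
With d_HI + d_NH₃ = 141 cm, d_NH₃ = 141/(1 + 0.3649) = 103.3 cm.
d_HI = 141 − 103.3 = 37.7 cm.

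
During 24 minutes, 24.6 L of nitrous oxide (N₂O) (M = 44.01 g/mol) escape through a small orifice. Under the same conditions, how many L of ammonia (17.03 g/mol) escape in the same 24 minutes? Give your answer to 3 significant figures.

39.5 L

Using Graham's law: rate_NH₃/rate_N₂O = √(M_N₂O/M_NH₃) = √(44.01/17.03) = √2.584 = 1.608.
So the volume for NH₃ is 24.6 × 1.608 = 39.5 L.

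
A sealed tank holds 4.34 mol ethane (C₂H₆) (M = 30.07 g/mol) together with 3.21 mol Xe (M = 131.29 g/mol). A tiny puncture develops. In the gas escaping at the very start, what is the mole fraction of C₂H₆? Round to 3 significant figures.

0.739

Rate_i ∝ x_i/√M_i (Graham's law weighted by mole fraction), so the effusate composition follows n_i/√M_i.
So x_C₂H₆ in the escaping gas = (n_C₂H₆/√M_C₂H₆) / Σ(n_i/√M_i)
= (4.34/√30.07) / (4.34/√30.07 + 3.21/√131.29) = 0.7914/(0.7914 + 0.2801) = 0.739.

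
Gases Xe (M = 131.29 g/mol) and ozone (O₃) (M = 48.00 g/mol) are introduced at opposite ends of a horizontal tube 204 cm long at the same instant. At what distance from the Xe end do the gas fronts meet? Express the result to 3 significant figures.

76.9 cm

Graham's law gives d_Xe/d_O₃ = rate_Xe/rate_O₃ = √(M_O₃/M_Xe) = √(48.00/131.29) = 0.6047.
With d_Xe + d_O₃ = 204 cm, d_O₃ = 204/(1 + 0.6047) = 127.1 cm.
d_Xe = 204 − 127.1 = 76.9 cm.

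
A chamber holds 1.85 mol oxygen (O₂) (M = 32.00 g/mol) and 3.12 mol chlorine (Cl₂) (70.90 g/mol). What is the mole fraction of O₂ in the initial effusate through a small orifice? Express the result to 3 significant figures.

0.469

Each component's effusion rate ∝ (its partial pressure)·(1/√M) ∝ n_i/√M_i.
x_O₂(eff) = (n_O₂/√M_O₂) / (n_O₂/√M_O₂ + n_Cl₂/√M_Cl₂)
= (1.85/√32.00) / (1.85/√32.00 + 3.12/√70.90) = 0.3270/(0.3270 + 0.3705) = 0.469.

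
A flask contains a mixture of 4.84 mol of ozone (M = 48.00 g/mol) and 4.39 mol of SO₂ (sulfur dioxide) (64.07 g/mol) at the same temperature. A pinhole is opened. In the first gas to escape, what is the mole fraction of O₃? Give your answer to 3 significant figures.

Rate_i ∝ x_i/√M_i (Graham's law weighted by mole fraction), so the effusate composition follows n_i/√M_i.
x_O₃(eff) = (n_O₃/√M_O₃) / (n_O₃/√M_O₃ + n_SO₂/√M_SO₂)
= (4.84/√48.00) / (4.84/√48.00 + 4.39/√64.07) = 0.6986/(0.6986 + 0.5485) = 0.560.

0.560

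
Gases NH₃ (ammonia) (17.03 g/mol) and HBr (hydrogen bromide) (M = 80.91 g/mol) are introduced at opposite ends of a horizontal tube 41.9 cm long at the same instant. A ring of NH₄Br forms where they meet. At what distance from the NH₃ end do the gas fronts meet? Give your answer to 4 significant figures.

The fronts meet when d_NH₃ + d_HBr = L with d_NH₃/d_HBr = √(M_HBr/M_NH₃) (Graham's law). Here √(M_HBr/M_NH₃) = √(80.91/17.03) = 2.180.
With d_NH₃ + d_HBr = 41.9 cm, d_HBr = 41.9/(1 + 2.180) = 13.18 cm.
d_NH₃ = 41.9 − 13.18 = 28.72 cm.

28.72 cm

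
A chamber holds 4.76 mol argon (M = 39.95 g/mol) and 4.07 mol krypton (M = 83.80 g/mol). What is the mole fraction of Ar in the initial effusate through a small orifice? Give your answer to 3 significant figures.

Effusion rate of each component ∝ n_i/√M_i (partial pressure × 1/√M).
x_Ar(eff) = (n_Ar/√M_Ar) / (n_Ar/√M_Ar + n_Kr/√M_Kr)
= (4.76/√39.95) / (4.76/√39.95 + 4.07/√83.80) = 0.7531/(0.7531 + 0.4446) = 0.629.

0.629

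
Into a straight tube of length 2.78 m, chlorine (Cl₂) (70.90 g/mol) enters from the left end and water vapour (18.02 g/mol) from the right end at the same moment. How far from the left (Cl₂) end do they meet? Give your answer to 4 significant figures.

0.9318 m

In equal time, each gas travels a distance ∝ its rate ∝ 1/√M, so d_Cl₂/d_H₂O = √(M_H₂O/M_Cl₂) = √(18.02/70.90) = 0.5041.
With d_Cl₂ + d_H₂O = 2.78 m, d_H₂O = 2.78/(1 + 0.5041) = 1.848 m.
d_Cl₂ = 2.78 − 1.848 = 0.9318 m.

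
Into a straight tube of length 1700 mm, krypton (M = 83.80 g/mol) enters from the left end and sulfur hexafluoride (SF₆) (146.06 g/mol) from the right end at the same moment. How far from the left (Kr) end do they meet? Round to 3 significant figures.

Graham's law gives d_Kr/d_SF₆ = rate_Kr/rate_SF₆ = √(M_SF₆/M_Kr) = √(146.06/83.80) = 1.320.
With d_Kr + d_SF₆ = 1700 mm, d_SF₆ = 1700/(1 + 1.320) = 732.7 mm.
d_Kr = 1700 − 732.7 = 967 mm.

967 mm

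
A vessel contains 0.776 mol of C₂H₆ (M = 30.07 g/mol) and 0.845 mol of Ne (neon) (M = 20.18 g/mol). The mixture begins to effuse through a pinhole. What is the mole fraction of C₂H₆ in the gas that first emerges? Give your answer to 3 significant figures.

0.429

Each component's effusion rate ∝ (its partial pressure)·(1/√M) ∝ n_i/√M_i.
x_C₂H₆(eff) = (n_C₂H₆/√M_C₂H₆) / (n_C₂H₆/√M_C₂H₆ + n_Ne/√M_Ne)
= (0.776/√30.07) / (0.776/√30.07 + 0.845/√20.18) = 0.1415/(0.1415 + 0.1881) = 0.429.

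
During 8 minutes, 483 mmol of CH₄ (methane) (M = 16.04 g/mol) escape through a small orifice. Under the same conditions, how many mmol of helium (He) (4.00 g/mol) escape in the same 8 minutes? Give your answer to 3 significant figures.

By Graham's law, rate_He/rate_CH₄ = √(M_CH₄/M_He) = √(16.04/4.00) = √4.010 = 2.002.
So the amount for He is 483 × 2.002 = 967 mmol.

967 mmol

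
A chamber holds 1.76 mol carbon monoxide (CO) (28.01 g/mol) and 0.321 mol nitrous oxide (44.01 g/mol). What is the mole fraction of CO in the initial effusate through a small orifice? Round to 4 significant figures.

0.8730

Each component's effusion rate ∝ (its partial pressure)·(1/√M) ∝ n_i/√M_i.
So x_CO in the escaping gas = (n_CO/√M_CO) / Σ(n_i/√M_i)
= (1.76/√28.01) / (1.76/√28.01 + 0.321/√44.01) = 0.3325/(0.3325 + 0.04839) = 0.8730.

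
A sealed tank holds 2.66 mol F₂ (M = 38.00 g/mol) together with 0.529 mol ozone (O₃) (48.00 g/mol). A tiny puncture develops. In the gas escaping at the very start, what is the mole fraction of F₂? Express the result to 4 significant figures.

0.8497

Each component's effusion rate ∝ (its partial pressure)·(1/√M) ∝ n_i/√M_i.
So x_F₂ in the escaping gas = (n_F₂/√M_F₂) / Σ(n_i/√M_i)
= (2.66/√38.00) / (2.66/√38.00 + 0.529/√48.00) = 0.4315/(0.4315 + 0.07635) = 0.8497.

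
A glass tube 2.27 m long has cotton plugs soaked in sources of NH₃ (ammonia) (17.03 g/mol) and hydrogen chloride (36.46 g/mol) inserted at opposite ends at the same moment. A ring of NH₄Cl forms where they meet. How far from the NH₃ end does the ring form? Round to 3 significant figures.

The fronts meet when d_NH₃ + d_HCl = L with d_NH₃/d_HCl = √(M_HCl/M_NH₃) (Graham's law). Here √(M_HCl/M_NH₃) = √(36.46/17.03) = 1.463.
With d_NH₃ + d_HCl = 2.27 m, d_HCl = 2.27/(1 + 1.463) = 0.9216 m.
d_NH₃ = 2.27 − 0.9216 = 1.35 m.

1.35 m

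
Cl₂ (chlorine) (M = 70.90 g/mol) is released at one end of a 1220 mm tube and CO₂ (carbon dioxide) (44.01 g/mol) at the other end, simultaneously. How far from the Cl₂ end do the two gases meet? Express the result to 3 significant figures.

538 mm

Distances travelled in equal time are proportional to diffusion rates, so d_Cl₂/d_CO₂ = √(M_CO₂/M_Cl₂) = √(44.01/70.90) = 0.7879.
With d_Cl₂ + d_CO₂ = 1220 mm, d_CO₂ = 1220/(1 + 0.7879) = 682.4 mm.
d_Cl₂ = 1220 − 682.4 = 538 mm.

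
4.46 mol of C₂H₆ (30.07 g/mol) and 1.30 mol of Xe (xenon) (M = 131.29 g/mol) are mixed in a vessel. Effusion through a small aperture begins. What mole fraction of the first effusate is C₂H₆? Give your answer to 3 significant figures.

0.878

Effusion rate of each component ∝ n_i/√M_i (partial pressure × 1/√M).
x_C₂H₆(eff) = (n_C₂H₆/√M_C₂H₆) / (n_C₂H₆/√M_C₂H₆ + n_Xe/√M_Xe)
= (4.46/√30.07) / (4.46/√30.07 + 1.30/√131.29) = 0.8133/(0.8133 + 0.1135) = 0.878.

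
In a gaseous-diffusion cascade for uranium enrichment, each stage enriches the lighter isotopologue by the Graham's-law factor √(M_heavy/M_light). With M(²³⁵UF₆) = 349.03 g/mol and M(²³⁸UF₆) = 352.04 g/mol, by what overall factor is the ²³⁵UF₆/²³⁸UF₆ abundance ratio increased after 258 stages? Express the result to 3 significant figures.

Overall factor = α^258 with α = √(352.04/349.03), i.e. (352.04/349.03)^(258/2).
= 1.00862^129 = 3.03.

3.03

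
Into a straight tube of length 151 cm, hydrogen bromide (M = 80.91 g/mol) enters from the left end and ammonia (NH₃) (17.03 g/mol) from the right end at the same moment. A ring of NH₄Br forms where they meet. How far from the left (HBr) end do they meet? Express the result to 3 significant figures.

In equal time, each gas travels a distance ∝ its rate ∝ 1/√M, so d_HBr/d_NH₃ = √(M_NH₃/M_HBr) = √(17.03/80.91) = 0.4588.
With d_HBr + d_NH₃ = 151 cm, d_NH₃ = 151/(1 + 0.4588) = 103.5 cm.
d_HBr = 151 − 103.5 = 47.5 cm.

47.5 cm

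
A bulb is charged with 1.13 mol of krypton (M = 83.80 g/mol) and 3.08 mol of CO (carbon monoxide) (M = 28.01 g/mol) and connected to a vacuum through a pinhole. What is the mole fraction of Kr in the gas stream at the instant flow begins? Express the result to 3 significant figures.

0.175

The effusion rate of species i is ∝ p_i/√M_i ∝ n_i/√M_i.
So x_Kr in the escaping gas = (n_Kr/√M_Kr) / Σ(n_i/√M_i)
= (1.13/√83.80) / (1.13/√83.80 + 3.08/√28.01) = 0.1234/(0.1234 + 0.5820) = 0.175.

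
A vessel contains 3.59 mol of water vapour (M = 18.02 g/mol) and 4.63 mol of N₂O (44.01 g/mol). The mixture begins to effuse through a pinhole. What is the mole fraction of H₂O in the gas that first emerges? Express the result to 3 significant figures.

0.548

Effusion rate of each component ∝ n_i/√M_i (partial pressure × 1/√M).
Mole fraction of H₂O in the effusate = (n_H₂O/√M_H₂O) / (n_H₂O/√M_H₂O + n_N₂O/√M_N₂O)
= (3.59/√18.02) / (3.59/√18.02 + 4.63/√44.01) = 0.8457/(0.8457 + 0.6979) = 0.548.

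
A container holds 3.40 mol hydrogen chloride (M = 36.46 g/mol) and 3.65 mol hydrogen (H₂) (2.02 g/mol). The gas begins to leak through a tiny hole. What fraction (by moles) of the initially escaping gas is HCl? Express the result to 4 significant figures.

0.1798

The effusion rate of species i is ∝ p_i/√M_i ∝ n_i/√M_i.
x_HCl(eff) = (n_HCl/√M_HCl) / (n_HCl/√M_HCl + n_H₂/√M_H₂)
= (3.40/√36.46) / (3.40/√36.46 + 3.65/√2.02) = 0.5631/(0.5631 + 2.568) = 0.1798.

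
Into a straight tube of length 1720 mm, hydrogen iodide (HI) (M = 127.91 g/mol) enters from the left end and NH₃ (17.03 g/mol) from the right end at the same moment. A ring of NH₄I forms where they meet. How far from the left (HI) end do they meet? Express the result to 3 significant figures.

Distances travelled in equal time are proportional to diffusion rates, so d_HI/d_NH₃ = √(M_NH₃/M_HI) = √(17.03/127.91) = 0.3649.
With d_HI + d_NH₃ = 1720 mm, d_NH₃ = 1720/(1 + 0.3649) = 1260 mm.
d_HI = 1720 − 1260 = 460 mm.

460 mm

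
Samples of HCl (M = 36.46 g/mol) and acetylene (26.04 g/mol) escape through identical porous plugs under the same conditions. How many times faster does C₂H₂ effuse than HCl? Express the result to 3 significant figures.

From Graham's law, rate_C₂H₂/rate_HCl = √(M_HCl/M_C₂H₂) = √(36.46/26.04) = √1.400 = 1.18.

1.18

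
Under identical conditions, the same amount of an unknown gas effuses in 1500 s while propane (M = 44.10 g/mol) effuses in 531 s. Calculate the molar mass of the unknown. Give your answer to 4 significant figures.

351.9 g/mol

Graham's law gives t_X/t_C₃H₈ = √(M_X/M_C₃H₈).
1500/531 = 2.825 = √(M_X/44.10)
M_X = 44.10 × 2.825² = 44.10 × 7.980 = 351.9 g/mol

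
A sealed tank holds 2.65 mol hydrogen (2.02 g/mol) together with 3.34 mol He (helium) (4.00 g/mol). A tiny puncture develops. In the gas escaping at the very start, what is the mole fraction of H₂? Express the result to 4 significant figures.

0.5275

The effusion rate of species i is ∝ p_i/√M_i ∝ n_i/√M_i.
So x_H₂ in the escaping gas = (n_H₂/√M_H₂) / Σ(n_i/√M_i)
= (2.65/√2.02) / (2.65/√2.02 + 3.34/√4.00) = 1.865/(1.865 + 1.670) = 0.5275.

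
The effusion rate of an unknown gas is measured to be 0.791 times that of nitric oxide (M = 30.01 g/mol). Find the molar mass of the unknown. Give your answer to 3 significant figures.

Since effusion rate ∝ 1/√M, rate_X/rate_NO = √(M_NO/M_X).
0.791 = √(30.01/M_X)
M_X = 30.01 / 0.791² = 30.01 / 0.6257 = 48.0 g/mol

48.0 g/mol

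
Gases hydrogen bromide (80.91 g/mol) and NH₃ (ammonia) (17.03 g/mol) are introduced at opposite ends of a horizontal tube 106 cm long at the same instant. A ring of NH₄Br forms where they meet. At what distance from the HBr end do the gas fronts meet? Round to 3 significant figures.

33.3 cm

Distances travelled in equal time are proportional to diffusion rates, so d_HBr/d_NH₃ = √(M_NH₃/M_HBr) = √(17.03/80.91) = 0.4588.
With d_HBr + d_NH₃ = 106 cm, d_NH₃ = 106/(1 + 0.4588) = 72.66 cm.
d_HBr = 106 − 72.66 = 33.3 cm.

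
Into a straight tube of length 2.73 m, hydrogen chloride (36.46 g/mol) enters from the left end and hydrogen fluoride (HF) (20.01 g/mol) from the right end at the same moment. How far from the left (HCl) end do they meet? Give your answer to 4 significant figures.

1.162 m

The fronts meet when d_HCl + d_HF = L with d_HCl/d_HF = √(M_HF/M_HCl) (Graham's law). Here √(M_HF/M_HCl) = √(20.01/36.46) = 0.7408.
With d_HCl + d_HF = 2.73 m, d_HF = 2.73/(1 + 0.7408) = 1.568 m.
d_HCl = 2.73 − 1.568 = 1.162 m.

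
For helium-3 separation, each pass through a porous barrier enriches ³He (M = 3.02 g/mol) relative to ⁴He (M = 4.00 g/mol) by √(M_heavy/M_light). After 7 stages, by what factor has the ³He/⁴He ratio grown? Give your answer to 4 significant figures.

Overall factor = α^7 with α = √(4.00/3.02), i.e. (4.00/3.02)^(7/2).
= 1.32450^(7/2) = 2.674.

2.674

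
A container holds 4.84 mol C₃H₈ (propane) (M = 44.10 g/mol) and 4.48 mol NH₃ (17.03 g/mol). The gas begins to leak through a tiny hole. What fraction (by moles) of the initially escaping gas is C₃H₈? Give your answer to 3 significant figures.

Each component's effusion rate ∝ (its partial pressure)·(1/√M) ∝ n_i/√M_i.
Mole fraction of C₃H₈ in the effusate = (n_C₃H₈/√M_C₃H₈) / (n_C₃H₈/√M_C₃H₈ + n_NH₃/√M_NH₃)
= (4.84/√44.10) / (4.84/√44.10 + 4.48/√17.03) = 0.7288/(0.7288 + 1.086) = 0.402.

0.402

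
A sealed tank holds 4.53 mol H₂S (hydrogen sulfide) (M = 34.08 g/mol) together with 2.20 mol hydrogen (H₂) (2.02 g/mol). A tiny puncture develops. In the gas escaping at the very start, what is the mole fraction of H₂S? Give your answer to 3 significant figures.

Rate_i ∝ x_i/√M_i (Graham's law weighted by mole fraction), so the effusate composition follows n_i/√M_i.
x_H₂S(eff) = (n_H₂S/√M_H₂S) / (n_H₂S/√M_H₂S + n_H₂/√M_H₂)
= (4.53/√34.08) / (4.53/√34.08 + 2.20/√2.02) = 0.7760/(0.7760 + 1.548) = 0.334.

0.334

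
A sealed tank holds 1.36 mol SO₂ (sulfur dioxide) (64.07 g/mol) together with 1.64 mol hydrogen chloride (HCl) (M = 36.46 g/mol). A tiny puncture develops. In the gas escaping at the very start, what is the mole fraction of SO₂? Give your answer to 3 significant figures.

0.385

Rate_i ∝ x_i/√M_i (Graham's law weighted by mole fraction), so the effusate composition follows n_i/√M_i.
So x_SO₂ in the escaping gas = (n_SO₂/√M_SO₂) / Σ(n_i/√M_i)
= (1.36/√64.07) / (1.36/√64.07 + 1.64/√36.46) = 0.1699/(0.1699 + 0.2716) = 0.385.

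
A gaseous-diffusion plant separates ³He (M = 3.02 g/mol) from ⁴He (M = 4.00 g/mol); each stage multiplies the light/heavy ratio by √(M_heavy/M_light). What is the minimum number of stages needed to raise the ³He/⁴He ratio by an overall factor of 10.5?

17

Single-stage factor α = √(4.00/3.02), so ln α = ½ ln(1.32450) = 0.1405.
Need α^N ≥ 10.5 ⇒ N ≥ ln(10.5) / ln α = 2.351 / 0.1405 = 16.73.
Rounding up, N = 17 stages.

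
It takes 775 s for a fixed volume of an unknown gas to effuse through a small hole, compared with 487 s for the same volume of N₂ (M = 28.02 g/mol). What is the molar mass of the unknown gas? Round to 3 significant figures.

Using Graham's law: t_X/t_N₂ = √(M_X/M_N₂).
775/487 = 1.591 = √(M_X/28.02)
M_X = 28.02 × 1.591² = 28.02 × 2.532 = 71.0 g/mol

71.0 g/mol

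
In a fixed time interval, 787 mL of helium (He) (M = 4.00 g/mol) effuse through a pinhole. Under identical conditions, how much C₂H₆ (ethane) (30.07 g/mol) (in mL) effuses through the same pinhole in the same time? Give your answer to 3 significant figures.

From Graham's law, rate_C₂H₆/rate_He = √(M_He/M_C₂H₆) = √(4.00/30.07) = √0.1330 = 0.3647.
So the volume for C₂H₆ is 787 × 0.3647 = 287 mL.

287 mL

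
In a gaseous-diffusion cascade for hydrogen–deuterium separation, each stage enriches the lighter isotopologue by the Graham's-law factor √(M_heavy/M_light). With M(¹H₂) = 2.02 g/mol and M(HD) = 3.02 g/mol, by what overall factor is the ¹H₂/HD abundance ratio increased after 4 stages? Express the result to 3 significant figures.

The single-stage factor is √(M_heavy/M_light), so 4 stages give [√(3.02/2.02)]^4 = (3.02/2.02)^(4/2).
= 1.49505^2 = 2.24.

2.24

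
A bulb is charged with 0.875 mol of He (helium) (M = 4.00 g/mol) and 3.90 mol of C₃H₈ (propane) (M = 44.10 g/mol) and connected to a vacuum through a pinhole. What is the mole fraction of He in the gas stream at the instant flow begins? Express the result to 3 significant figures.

0.427

Effusion rate of each component ∝ n_i/√M_i (partial pressure × 1/√M).
x_He(eff) = (n_He/√M_He) / (n_He/√M_He + n_C₃H₈/√M_C₃H₈)
= (0.875/√4.00) / (0.875/√4.00 + 3.90/√44.10) = 0.4375/(0.4375 + 0.5873) = 0.427.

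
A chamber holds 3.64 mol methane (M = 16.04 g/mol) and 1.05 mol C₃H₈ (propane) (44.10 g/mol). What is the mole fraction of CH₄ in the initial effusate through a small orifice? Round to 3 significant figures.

0.852

Rate_i ∝ x_i/√M_i (Graham's law weighted by mole fraction), so the effusate composition follows n_i/√M_i.
So x_CH₄ in the escaping gas = (n_CH₄/√M_CH₄) / Σ(n_i/√M_i)
= (3.64/√16.04) / (3.64/√16.04 + 1.05/√44.10) = 0.9089/(0.9089 + 0.1581) = 0.852.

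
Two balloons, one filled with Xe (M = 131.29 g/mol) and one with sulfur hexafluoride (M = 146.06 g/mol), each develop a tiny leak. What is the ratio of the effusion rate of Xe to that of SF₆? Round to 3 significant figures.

1.05

Since effusion rate ∝ 1/√M, rate_Xe/rate_SF₆ = √(M_SF₆/M_Xe) = √(146.06/131.29) = √1.112 = 1.05.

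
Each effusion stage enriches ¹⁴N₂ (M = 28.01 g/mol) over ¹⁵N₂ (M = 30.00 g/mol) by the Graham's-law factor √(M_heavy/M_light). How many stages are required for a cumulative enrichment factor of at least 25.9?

With α = √(30.00/28.01) per stage, ln α = ½ ln(1.07105) = 0.03432.
Need α^N ≥ 25.9 ⇒ N ≥ ln(25.9) / ln α = 3.254 / 0.03432 = 94.83.
Minimum whole number of stages: N = 95.

95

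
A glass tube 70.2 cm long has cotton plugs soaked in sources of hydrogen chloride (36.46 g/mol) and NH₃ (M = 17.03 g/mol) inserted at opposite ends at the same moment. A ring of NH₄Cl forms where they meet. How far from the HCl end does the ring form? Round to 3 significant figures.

28.5 cm

The fronts meet when d_HCl + d_NH₃ = L with d_HCl/d_NH₃ = √(M_NH₃/M_HCl) (Graham's law). Here √(M_NH₃/M_HCl) = √(17.03/36.46) = 0.6834.
With d_HCl + d_NH₃ = 70.2 cm, d_NH₃ = 70.2/(1 + 0.6834) = 41.70 cm.
d_HCl = 70.2 − 41.70 = 28.5 cm.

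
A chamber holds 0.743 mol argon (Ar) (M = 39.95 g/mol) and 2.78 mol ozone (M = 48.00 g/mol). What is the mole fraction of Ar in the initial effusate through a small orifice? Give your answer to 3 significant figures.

0.227

Each component's effusion rate ∝ (its partial pressure)·(1/√M) ∝ n_i/√M_i.
So x_Ar in the escaping gas = (n_Ar/√M_Ar) / Σ(n_i/√M_i)
= (0.743/√39.95) / (0.743/√39.95 + 2.78/√48.00) = 0.1176/(0.1176 + 0.4013) = 0.227.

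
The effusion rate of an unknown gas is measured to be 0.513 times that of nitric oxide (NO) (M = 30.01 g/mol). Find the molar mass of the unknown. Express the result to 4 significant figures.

114.0 g/mol

By Graham's law, rate_X/rate_NO = √(M_NO/M_X).
0.513 = √(30.01/M_X)
M_X = 30.01 / 0.513² = 30.01 / 0.2632 = 114.0 g/mol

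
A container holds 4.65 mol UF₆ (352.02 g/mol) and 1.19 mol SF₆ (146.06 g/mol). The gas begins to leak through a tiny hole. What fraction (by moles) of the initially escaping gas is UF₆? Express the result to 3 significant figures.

The effusion rate of species i is ∝ p_i/√M_i ∝ n_i/√M_i.
So x_UF₆ in the escaping gas = (n_UF₆/√M_UF₆) / Σ(n_i/√M_i)
= (4.65/√352.02) / (4.65/√352.02 + 1.19/√146.06) = 0.2478/(0.2478 + 0.09846) = 0.716.

0.716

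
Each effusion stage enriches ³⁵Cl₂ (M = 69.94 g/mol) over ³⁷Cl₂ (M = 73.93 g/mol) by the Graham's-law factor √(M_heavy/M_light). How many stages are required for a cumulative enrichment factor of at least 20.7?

Single-stage factor α = √(73.93/69.94), so ln α = ½ ln(1.05705) = 0.02774.
Need α^N ≥ 20.7 ⇒ N ≥ ln(20.7) / ln α = 3.030 / 0.02774 = 109.23.
Rounding up, N = 110 stages.

110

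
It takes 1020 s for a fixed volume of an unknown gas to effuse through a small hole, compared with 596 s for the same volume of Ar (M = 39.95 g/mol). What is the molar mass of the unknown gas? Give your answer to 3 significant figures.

117 g/mol

Graham's law gives t_X/t_Ar = √(M_X/M_Ar).
1020/596 = 1.711 = √(M_X/39.95)
M_X = 39.95 × 1.711² = 39.95 × 2.929 = 117 g/mol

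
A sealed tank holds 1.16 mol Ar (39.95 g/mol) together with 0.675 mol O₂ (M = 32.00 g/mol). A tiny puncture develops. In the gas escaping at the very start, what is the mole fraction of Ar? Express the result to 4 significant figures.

0.6060

Each component's effusion rate ∝ (its partial pressure)·(1/√M) ∝ n_i/√M_i.
x_Ar(eff) = (n_Ar/√M_Ar) / (n_Ar/√M_Ar + n_O₂/√M_O₂)
= (1.16/√39.95) / (1.16/√39.95 + 0.675/√32.00) = 0.1835/(0.1835 + 0.1193) = 0.6060.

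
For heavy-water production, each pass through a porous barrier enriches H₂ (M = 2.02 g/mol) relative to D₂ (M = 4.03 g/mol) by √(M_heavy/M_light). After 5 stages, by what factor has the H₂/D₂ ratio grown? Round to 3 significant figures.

5.62

After 5 stages the ratio has grown by (√(4.03/2.02))^5 = (4.03/2.02)^(5/2).
= 1.99505^(5/2) = 5.62.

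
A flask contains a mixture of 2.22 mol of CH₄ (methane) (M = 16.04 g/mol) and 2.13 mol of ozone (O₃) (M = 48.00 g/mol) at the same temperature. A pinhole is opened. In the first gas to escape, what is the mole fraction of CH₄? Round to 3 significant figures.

The effusion rate of species i is ∝ p_i/√M_i ∝ n_i/√M_i.
Mole fraction of CH₄ in the effusate = (n_CH₄/√M_CH₄) / (n_CH₄/√M_CH₄ + n_O₃/√M_O₃)
= (2.22/√16.04) / (2.22/√16.04 + 2.13/√48.00) = 0.5543/(0.5543 + 0.3074) = 0.643.

0.643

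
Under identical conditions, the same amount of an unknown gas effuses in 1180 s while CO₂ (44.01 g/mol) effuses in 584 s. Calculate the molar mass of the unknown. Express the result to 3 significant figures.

Using Graham's law: t_X/t_CO₂ = √(M_X/M_CO₂).
1180/584 = 2.021 = √(M_X/44.01)
M_X = 44.01 × 2.021² = 44.01 × 4.083 = 180 g/mol

180 g/mol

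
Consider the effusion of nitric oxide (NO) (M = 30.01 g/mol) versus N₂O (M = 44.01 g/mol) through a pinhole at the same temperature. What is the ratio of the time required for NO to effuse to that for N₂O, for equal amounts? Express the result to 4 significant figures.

Graham's law gives t_NO/t_N₂O = √(M_NO/M_N₂O) = √(30.01/44.01) = √0.6819 = 0.8258.

0.8258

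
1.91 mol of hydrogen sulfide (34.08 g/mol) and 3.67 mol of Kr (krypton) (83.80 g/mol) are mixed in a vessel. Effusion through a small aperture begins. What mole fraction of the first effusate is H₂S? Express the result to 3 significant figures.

The effusion rate of species i is ∝ p_i/√M_i ∝ n_i/√M_i.
Mole fraction of H₂S in the effusate = (n_H₂S/√M_H₂S) / (n_H₂S/√M_H₂S + n_Kr/√M_Kr)
= (1.91/√34.08) / (1.91/√34.08 + 3.67/√83.80) = 0.3272/(0.3272 + 0.4009) = 0.449.

0.449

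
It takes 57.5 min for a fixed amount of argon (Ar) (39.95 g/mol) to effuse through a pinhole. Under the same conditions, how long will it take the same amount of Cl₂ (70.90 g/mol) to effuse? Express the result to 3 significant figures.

76.6 min

By Graham's law, t_Cl₂/t_Ar = √(M_Cl₂/M_Ar) = √(70.90/39.95) = √1.775 = 1.332.
So the time for Cl₂ is 57.5 × 1.332 = 76.6 min.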